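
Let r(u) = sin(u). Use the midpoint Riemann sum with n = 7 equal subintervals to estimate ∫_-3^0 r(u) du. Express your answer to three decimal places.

Δu = (0 − (-3))/7 = 3/7.
Midpoints: -39/14, -33/14, -27/14, -1.5, -15/14, -9/14, -3/14.
r(-39/14) ≈ -0.348, r(-33/14) ≈ -0.706, r(-27/14) ≈ -0.937, r(-1.5) ≈ -0.997, r(-15/14) ≈ -0.878, r(-9/14) ≈ -0.599, r(-3/14) ≈ -0.213.
Sum = Δu · [r(-39/14) + r(-33/14) + r(-27/14) + ...].
Sum ≈ -2.005.

-2.005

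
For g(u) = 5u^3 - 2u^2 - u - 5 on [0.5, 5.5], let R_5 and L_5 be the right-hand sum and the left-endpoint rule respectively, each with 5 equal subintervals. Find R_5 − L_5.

R_5 = 1411.875.
L_5 = 645.625.
R_5 − L_5 = 766.25.

766.25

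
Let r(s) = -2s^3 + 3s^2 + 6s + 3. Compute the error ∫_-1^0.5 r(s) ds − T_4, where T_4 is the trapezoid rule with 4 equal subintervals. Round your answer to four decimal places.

-0.1582

Exact integral: ∫_-1^0.5 r(s) ds = 3.84375.
T_4 ≈ 4.001953.
Error ≈ 3.84375 − 4.001953 ≈ -0.1582.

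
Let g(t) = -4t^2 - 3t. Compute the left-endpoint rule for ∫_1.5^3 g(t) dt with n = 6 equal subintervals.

-37.75

Δt = (3 − 1.5)/6 = 0.25.
Left endpoints: 1.5, 1.75, 2, 2.25, 2.5, 2.75.
g(1.5) = -13.5, g(1.75) = -17.5, g(2) = -22, g(2.25) = -27, g(2.5) = -32.5, g(2.75) = -38.5.
Sum = Δt · [g(1.5) + g(1.75) + g(2) + ...].
Sum = -37.75.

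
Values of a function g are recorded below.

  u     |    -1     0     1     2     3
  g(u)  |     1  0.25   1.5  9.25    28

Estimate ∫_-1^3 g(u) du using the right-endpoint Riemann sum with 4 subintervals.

39

Δu = 1.
Sum = 1·[0.25 + 1.5 + 9.25 + 28] = 39.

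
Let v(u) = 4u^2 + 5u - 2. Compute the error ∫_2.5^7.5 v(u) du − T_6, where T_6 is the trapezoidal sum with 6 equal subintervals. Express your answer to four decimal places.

-2.3148

Exact integral: ∫_2.5^7.5 v(u) du ≈ 656.666667.
T_6 ≈ 658.981481.
Error ≈ 656.666667 − 658.981481 ≈ -2.3148.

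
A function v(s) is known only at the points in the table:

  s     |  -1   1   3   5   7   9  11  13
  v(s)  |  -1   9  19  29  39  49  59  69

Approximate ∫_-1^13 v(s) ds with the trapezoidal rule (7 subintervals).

476

Δs = 2.
T_7 = (2/2)·[(-1) + 2·9 + 2·19 + 2·29 + 2·39 + 2·49 + 2·59 + 69] = 476.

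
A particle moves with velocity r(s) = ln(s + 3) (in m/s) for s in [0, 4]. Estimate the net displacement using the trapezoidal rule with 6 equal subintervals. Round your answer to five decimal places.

Δs = (4 − 0)/6 = 2/3.
r(0) ≈ 1.09861, r(2/3) ≈ 1.29928, r(4/3) ≈ 1.46634, r(2) ≈ 1.60944, r(8/3) ≈ 1.73460, r(10/3) ≈ 1.84583, r(4) ≈ 1.94591.
T_6 = (Δs/2)·[r(s_0) + 2r(s_1) + ... + 2r(s_{5}) + r(s_6)].
Sum ≈ 6.31850.

6.31850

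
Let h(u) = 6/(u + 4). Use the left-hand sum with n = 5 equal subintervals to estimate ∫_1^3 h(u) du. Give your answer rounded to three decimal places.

2.089

Δu = (3 − 1)/5 = 0.4.
Left endpoints: 1, 1.4, 1.8, 2.2, 2.6.
h(1) = 1.2, h(1.4) = 10/9, h(1.8) = 30/29, h(2.2) = 30/31, h(2.6) = 10/11.
Sum = Δu · [h(1) + h(1.4) + h(1.8) + h(2.2) + h(2.6)].
Sum ≈ 2.089.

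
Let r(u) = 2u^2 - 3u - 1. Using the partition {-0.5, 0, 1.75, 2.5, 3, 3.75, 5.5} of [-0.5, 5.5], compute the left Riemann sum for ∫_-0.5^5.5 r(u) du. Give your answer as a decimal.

34.4375

Subinterval widths: 0.5, 1.75, 0.75, 0.5, 0.75, 1.75.
Left endpoints: -0.5, 0, 1.75, 2.5, 3, 3.75.
r(-0.5) = 1, r(0) = -1, r(1.75) = -0.125, r(2.5) = 4, r(3) = 8, r(3.75) = 15.875.
Sum = Σ Δu_i · r(u_i).
Sum = 34.4375.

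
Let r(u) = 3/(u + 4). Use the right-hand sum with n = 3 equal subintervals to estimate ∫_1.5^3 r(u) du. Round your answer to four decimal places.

Δu = (3 − 1.5)/3 = 0.5.
Right endpoints: 2, 2.5, 3.
r(2) = 0.5, r(2.5) = 6/13, r(3) = 3/7.
Sum = Δu · [r(2) + r(2.5) + r(3)].
Sum ≈ 0.6951.

0.6951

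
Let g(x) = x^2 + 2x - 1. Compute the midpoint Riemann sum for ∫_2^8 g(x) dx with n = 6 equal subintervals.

221.5

Δx = (8 − 2)/6 = 1.
Midpoints: 2.5, 3.5, 4.5, 5.5, 6.5, 7.5.
g(2.5) = 10.25, g(3.5) = 18.25, g(4.5) = 28.25, g(5.5) = 40.25, g(6.5) = 54.25, g(7.5) = 70.25.
Sum = Δx · [g(2.5) + g(3.5) + g(4.5) + ...].
Sum = 221.5.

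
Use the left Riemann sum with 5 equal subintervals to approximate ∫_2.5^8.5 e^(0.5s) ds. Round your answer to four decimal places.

Δs = (8.5 − 2.5)/5 = 1.2.
Left endpoints: 2.5, 3.7, 4.9, 6.1, 7.3.
f(2.5) ≈ 3.4903, f(3.7) ≈ 6.3598, f(4.9) ≈ 11.5883, f(6.1) ≈ 21.1153, f(7.3) ≈ 38.4747.
Sum = Δs · [f(2.5) + f(3.7) + f(4.9) + f(6.1) + f(7.3)].
Sum ≈ 97.2342.

97.2342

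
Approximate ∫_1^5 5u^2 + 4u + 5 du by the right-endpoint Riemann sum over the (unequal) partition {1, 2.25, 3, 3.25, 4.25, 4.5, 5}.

Subinterval widths: 1.25, 0.75, 0.25, 1, 0.25, 0.5.
Right endpoints: 2.25, 3, 3.25, 4.25, 4.5, 5.
f(2.25) = 39.3125, f(3) = 62, f(3.25) = 70.8125, f(4.25) = 112.3125, f(4.5) = 124.25, f(5) = 150.
Sum = Σ Δu_i · f(u_i).
Sum = 331.71875.

331.71875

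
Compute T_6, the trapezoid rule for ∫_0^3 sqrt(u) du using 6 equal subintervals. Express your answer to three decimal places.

Δu = (3 − 0)/6 = 0.5.
f(0) ≈ 0.000, f(0.5) ≈ 0.707, f(1) ≈ 1.000, f(1.5) ≈ 1.225, f(2) ≈ 1.414, f(2.5) ≈ 1.581, f(3) ≈ 1.732.
T_6 = (Δu/2)·[f(u_0) + 2f(u_1) + ... + 2f(u_{5}) + f(u_6)].
Sum ≈ 3.397.

3.397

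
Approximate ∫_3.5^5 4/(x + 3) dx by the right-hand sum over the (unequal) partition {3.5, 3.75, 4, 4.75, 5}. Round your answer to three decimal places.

0.803

Subinterval widths: 0.25, 0.25, 0.75, 0.25.
Right endpoints: 3.75, 4, 4.75, 5.
f(3.75) = 16/27, f(4) = 4/7, f(4.75) = 16/31, f(5) = 0.5.
Sum = Σ Δx_i · f(x_i).
Sum ≈ 0.803.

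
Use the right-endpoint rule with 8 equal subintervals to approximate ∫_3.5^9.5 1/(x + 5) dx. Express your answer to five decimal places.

0.51625

Δx = (9.5 − 3.5)/8 = 0.75.
Right endpoints: 4.25, 5, 5.75, 6.5, 7.25, 8, 8.75, 9.5.
f(4.25) = 4/37, f(5) = 0.1, f(5.75) = 4/43, f(6.5) = 2/23, f(7.25) = 4/49, f(8) = 1/13, f(8.75) = 4/55, f(9.5) = 2/29.
Sum = Δx · [f(4.25) + f(5) + f(5.75) + ...].
Sum ≈ 0.51625.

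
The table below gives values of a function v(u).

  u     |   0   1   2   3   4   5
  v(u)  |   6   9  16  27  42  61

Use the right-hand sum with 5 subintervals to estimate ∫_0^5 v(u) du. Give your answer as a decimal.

Δu = 1.
Sum = 1·[9 + 16 + 27 + 42 + 61] = 155.

155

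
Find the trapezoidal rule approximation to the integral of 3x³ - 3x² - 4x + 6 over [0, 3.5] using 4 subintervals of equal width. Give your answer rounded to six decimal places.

71.866211

Δx = (3.5 − 0)/4 = 0.875.
f(0) = 6, f(0.875) = 1133/512, f(1.75) = 5.890625, f(2.625) = 14895/512, f(3.5) = 83.875.
T_4 = (Δx/2)·[f(x_0) + 2f(x_1) + 2f(x_2) + 2f(x_3) + f(x_4)].
Sum ≈ 71.866211.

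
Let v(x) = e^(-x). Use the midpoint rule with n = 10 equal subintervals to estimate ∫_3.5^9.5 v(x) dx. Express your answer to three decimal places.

Δx = (9.5 − 3.5)/10 = 0.6.
Midpoints: 3.8, 4.4, 5, 5.6, 6.2, 6.8, 7.4, 8, 8.6, 9.2.
v(3.8) ≈ 0.022, v(4.4) ≈ 0.012, v(5) ≈ 0.007, v(5.6) ≈ 0.004, v(6.2) ≈ 0.002, v(6.8) ≈ 0.001, v(7.4) ≈ 0.001, v(8) ≈ 0.000, v(8.6) ≈ 0.000, v(9.2) ≈ 0.000.
Sum = Δx · [v(3.8) + v(4.4) + v(5) + ...].
Sum ≈ 0.030.

0.030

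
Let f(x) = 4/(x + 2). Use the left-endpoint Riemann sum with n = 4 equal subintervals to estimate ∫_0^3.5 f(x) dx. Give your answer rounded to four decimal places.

4.6575

Δx = (3.5 − 0)/4 = 0.875.
Left endpoints: 0, 0.875, 1.75, 2.625.
f(0) = 2, f(0.875) = 32/23, f(1.75) = 16/15, f(2.625) = 32/37.
Sum = Δx · [f(0) + f(0.875) + f(1.75) + f(2.625)].
Sum ≈ 4.6575.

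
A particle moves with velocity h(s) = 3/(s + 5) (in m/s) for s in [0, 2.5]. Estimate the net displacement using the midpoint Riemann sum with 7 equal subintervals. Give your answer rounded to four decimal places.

Δs = (2.5 − 0)/7 = 5/14.
Midpoints: 5/28, 15/28, 25/28, 1.25, 45/28, 55/28, 65/28.
h(5/28) = 84/145, h(15/28) = 84/155, h(25/28) = 28/55, h(1.25) = 0.48, h(45/28) = 84/185, h(55/28) = 28/65, h(65/28) = 84/205.
Sum = Δs · [h(5/28) + h(15/28) + h(25/28) + ...].
Sum ≈ 1.2160.

1.2160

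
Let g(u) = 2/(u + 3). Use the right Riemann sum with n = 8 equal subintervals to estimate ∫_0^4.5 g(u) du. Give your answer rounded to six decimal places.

Δu = (4.5 − 0)/8 = 0.5625.
Right endpoints: 0.5625, 1.125, 1.6875, 2.25, 2.8125, 3.375, 3.9375, 4.5.
g(0.5625) = 32/57, g(1.125) = 16/33, g(1.6875) = 32/75, g(2.25) = 8/21, g(2.8125) = 32/93, g(3.375) = 16/51, g(3.9375) = 32/111, g(4.5) = 4/15.
Sum = Δu · [g(0.5625) + g(1.125) + g(1.6875) + ...].
Sum ≈ 1.724984.

1.724984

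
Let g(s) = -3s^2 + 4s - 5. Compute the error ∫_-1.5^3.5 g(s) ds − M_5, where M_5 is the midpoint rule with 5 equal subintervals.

Exact integral: ∫_-1.5^3.5 g(s) ds = -51.25.
M_5 = -50.
Error = -51.25 − (-50) = -1.25.

-1.25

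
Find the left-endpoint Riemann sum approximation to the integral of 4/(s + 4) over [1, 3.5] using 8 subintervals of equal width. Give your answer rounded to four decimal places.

Δs = (3.5 − 1)/8 = 0.3125.
Left endpoints: 1, 1.3125, 1.625, 1.9375, 2.25, 2.5625, 2.875, 3.1875.
f(1) = 0.8, f(1.3125) = 64/85, f(1.625) = 32/45, f(1.9375) = 64/95, f(2.25) = 0.64, f(2.5625) = 64/105, f(2.875) = 32/55, f(3.1875) = 64/115.
Sum = Δs · [f(1) + f(1.3125) + f(1.625) + ...].
Sum ≈ 1.6643.

1.6643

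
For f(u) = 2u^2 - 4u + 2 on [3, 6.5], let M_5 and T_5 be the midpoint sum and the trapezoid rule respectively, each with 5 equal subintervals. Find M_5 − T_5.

M_5 = 105.2975.
T_5 = 106.155.
M_5 − T_5 = -0.8575.

-0.8575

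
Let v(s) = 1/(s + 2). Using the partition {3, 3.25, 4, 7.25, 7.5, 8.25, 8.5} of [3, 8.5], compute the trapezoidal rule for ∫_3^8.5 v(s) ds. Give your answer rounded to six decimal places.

0.756077

Subinterval widths: 0.25, 0.75, 3.25, 0.25, 0.75, 0.25.
v(3) = 0.2, v(3.25) = 4/21, v(4) = 1/6, v(7.25) = 4/37, v(7.5) = 2/19, v(8.25) = 4/41, v(8.5) = 2/21.
On each subinterval the trapezoid contributes (Δs_i/2)·[v(s_{i-1}) + v(s_i)].
Sum ≈ 0.756077.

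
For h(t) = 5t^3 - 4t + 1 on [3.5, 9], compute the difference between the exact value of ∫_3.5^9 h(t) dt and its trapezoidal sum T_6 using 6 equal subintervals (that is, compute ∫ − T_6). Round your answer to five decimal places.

-72.21137

Exact integral: ∫_3.5^9 h(t) dt = 7881.671875.
T_6 ≈ 7953.8832465.
Error ≈ 7881.671875 − 7953.8832465 ≈ -72.21137.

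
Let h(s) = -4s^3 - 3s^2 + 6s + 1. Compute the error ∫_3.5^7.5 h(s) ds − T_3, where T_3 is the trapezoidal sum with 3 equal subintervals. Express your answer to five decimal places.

Exact integral: ∫_3.5^7.5 h(s) ds = -3257.
T_3 ≈ -3338.7777778.
Error ≈ -3257 − (-3338.7777778) ≈ 81.77778.

81.77778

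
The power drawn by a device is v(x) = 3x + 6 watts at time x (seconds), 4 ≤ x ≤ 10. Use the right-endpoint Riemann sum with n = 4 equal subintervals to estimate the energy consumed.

175.5

Δx = (10 − 4)/4 = 1.5.
Right endpoints: 5.5, 7, 8.5, 10.
v(5.5) = 22.5, v(7) = 27, v(8.5) = 31.5, v(10) = 36.
Sum = Δx · [v(5.5) + v(7) + v(8.5) + v(10)].
Sum = 175.5.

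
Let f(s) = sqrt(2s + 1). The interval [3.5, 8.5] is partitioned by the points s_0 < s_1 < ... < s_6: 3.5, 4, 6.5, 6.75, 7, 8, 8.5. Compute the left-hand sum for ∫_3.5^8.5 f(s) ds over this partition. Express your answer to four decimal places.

16.7361

Subinterval widths: 0.5, 2.5, 0.25, 0.25, 1, 0.5.
Left endpoints: 3.5, 4, 6.5, 6.75, 7, 8.
f(3.5) ≈ 2.8284, f(4) ≈ 3.0000, f(6.5) ≈ 3.7417, f(6.75) ≈ 3.8079, f(7) ≈ 3.8730, f(8) ≈ 4.1231.
Sum = Σ Δs_i · f(s_i).
Sum ≈ 16.7361.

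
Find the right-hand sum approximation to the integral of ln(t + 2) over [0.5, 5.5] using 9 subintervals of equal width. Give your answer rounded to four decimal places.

Δt = (5.5 − 0.5)/9 = 5/9.
Right endpoints: 19/18, 29/18, 13/6, 49/18, 59/18, 23/6, 79/18, 89/18, 5.5.
f(19/18) ≈ 1.1170, f(29/18) ≈ 1.2840, f(13/6) ≈ 1.4271, f(49/18) ≈ 1.5523, f(59/18) ≈ 1.6635, f(23/6) ≈ 1.7636, f(79/18) ≈ 1.8546, f(89/18) ≈ 1.9379, f(5.5) ≈ 2.0149.
Sum = Δt · [f(19/18) + f(29/18) + f(13/6) + ...].
Sum ≈ 8.1194.

8.1194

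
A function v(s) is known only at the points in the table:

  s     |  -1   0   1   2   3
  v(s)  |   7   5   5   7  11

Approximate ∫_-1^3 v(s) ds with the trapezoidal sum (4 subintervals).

26

Δs = 1.
T_4 = (1/2)·[7 + 2·5 + 2·5 + 2·7 + 11] = 26.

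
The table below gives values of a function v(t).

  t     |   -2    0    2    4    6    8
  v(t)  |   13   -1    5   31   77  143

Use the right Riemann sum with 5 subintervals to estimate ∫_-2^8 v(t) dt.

510

Δt = 2.
Sum = 2·[(-1) + 5 + 31 + 77 + 143] = 510.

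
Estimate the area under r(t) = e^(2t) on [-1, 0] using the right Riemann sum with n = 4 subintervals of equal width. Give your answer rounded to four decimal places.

0.5494

Δt = (0 − (-1))/4 = 0.25.
Right endpoints: -0.75, -0.5, -0.25, 0.
r(-0.75) ≈ 0.2231, r(-0.5) ≈ 0.3679, r(-0.25) ≈ 0.6065, r(0) ≈ 1.0000.
Sum = Δt · [r(-0.75) + r(-0.5) + r(-0.25) + r(0)].
Sum ≈ 0.5494.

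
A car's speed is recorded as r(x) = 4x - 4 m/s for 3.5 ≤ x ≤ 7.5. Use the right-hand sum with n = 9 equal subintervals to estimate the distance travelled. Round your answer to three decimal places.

Δx = (7.5 − 3.5)/9 = 4/9.
Right endpoints: 71/18, 79/18, 29/6, 95/18, 103/18, 37/6, 119/18, 127/18, 7.5.
r(71/18) = 106/9, r(79/18) = 122/9, r(29/6) = 46/3, r(95/18) = 154/9, r(103/18) = 170/9, r(37/6) = 62/3, r(119/18) = 202/9, r(127/18) = 218/9, r(7.5) = 26.
Sum = Δx · [r(71/18) + r(79/18) + r(29/6) + ...].
Sum ≈ 75.556.

75.556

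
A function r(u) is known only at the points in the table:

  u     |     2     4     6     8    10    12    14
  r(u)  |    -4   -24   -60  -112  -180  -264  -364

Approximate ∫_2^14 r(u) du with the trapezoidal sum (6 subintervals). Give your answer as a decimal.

-1648

Δu = 2.
T_6 = (2/2)·[(-4) + 2·(-24) + 2·(-60) + 2·(-112) + 2·(-180) + 2·(-264) + (-364)] = -1648.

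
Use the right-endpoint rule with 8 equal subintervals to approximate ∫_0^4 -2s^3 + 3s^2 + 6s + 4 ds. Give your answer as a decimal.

Δs = (4 − 0)/8 = 0.5.
Right endpoints: 0.5, 1, 1.5, 2, 2.5, 3, 3.5, 4.
f(0.5) = 7.5, f(1) = 11, f(1.5) = 13, f(2) = 12, f(2.5) = 6.5, f(3) = -5, f(3.5) = -24, f(4) = -52.
Sum = Δs · [f(0.5) + f(1) + f(1.5) + ...].
Sum = -15.5.

-15.5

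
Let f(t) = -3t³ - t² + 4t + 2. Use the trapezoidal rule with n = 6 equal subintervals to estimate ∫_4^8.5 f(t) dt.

-3809.07421875

Δt = (8.5 − 4)/6 = 0.75.
f(4) = -190, f(4.75) = -323.078125, f(5.5) = -505.375, f(6.25) = -744.484375, f(7) = -1048, f(7.75) = -1423.515625, f(8.5) = -1878.625.
T_6 = (Δt/2)·[f(t_0) + 2f(t_1) + ... + 2f(t_{5}) + f(t_6)].
Sum = -3809.07421875.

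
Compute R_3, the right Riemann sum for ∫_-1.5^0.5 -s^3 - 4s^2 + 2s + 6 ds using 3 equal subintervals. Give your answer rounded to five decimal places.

Δs = (0.5 − (-1.5))/3 = 2/3.
Right endpoints: -5/6, -1/6, 0.5.
f(-5/6) = 461/216, f(-1/6) = 1201/216, f(0.5) = 5.875.
Sum = Δs · [f(-5/6) + f(-1/6) + f(0.5)].
Sum ≈ 9.04630.

9.04630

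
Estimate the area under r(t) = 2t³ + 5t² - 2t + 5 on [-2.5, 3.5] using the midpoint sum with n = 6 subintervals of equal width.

173

Δt = (3.5 − (-2.5))/6 = 1.
Midpoints: -2, -1, 0, 1, 2, 3.
r(-2) = 13, r(-1) = 10, r(0) = 5, r(1) = 10, r(2) = 37, r(3) = 98.
Sum = Δt · [r(-2) + r(-1) + r(0) + ...].
Sum = 173.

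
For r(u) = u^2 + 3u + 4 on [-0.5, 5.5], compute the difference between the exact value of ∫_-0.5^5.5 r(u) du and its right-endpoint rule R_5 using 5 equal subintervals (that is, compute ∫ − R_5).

Exact integral: ∫_-0.5^5.5 r(u) du = 124.5.
R_5 = 154.74.
Error = 124.5 − 154.74 = -30.24.

-30.24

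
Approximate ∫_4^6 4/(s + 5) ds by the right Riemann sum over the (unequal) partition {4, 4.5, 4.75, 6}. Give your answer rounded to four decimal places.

Subinterval widths: 0.5, 0.25, 1.25.
Right endpoints: 4.5, 4.75, 6.
f(4.5) = 8/19, f(4.75) = 16/39, f(6) = 4/11.
Sum = Σ Δs_i · f(s_i).
Sum ≈ 0.7676.

0.7676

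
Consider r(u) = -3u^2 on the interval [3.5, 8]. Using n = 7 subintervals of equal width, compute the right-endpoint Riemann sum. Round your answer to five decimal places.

Δu = (8 − 3.5)/7 = 9/14.
Right endpoints: 29/7, 67/14, 38/7, 85/14, 47/7, 103/14, 8.
r(29/7) = -2523/49, r(67/14) = -13467/196, r(38/7) = -4332/49, r(85/14) = -21675/196, r(47/7) = -6627/49, r(103/14) = -31827/196, r(8) = -192.
Sum = Δu · [r(29/7) + r(67/14) + r(38/7) + ...].
Sum ≈ -519.95663.

-519.95663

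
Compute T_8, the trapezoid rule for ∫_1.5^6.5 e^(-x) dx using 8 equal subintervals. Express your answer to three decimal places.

0.229

Δx = (6.5 − 1.5)/8 = 0.625.
f(1.5) ≈ 0.223, f(2.125) ≈ 0.119, f(2.75) ≈ 0.064, f(3.375) ≈ 0.034, f(4) ≈ 0.018, f(4.625) ≈ 0.010, f(5.25) ≈ 0.005, f(5.875) ≈ 0.003, f(6.5) ≈ 0.002.
T_8 = (Δx/2)·[f(x_0) + 2f(x_1) + ... + 2f(x_{7}) + f(x_8)].
Sum ≈ 0.229.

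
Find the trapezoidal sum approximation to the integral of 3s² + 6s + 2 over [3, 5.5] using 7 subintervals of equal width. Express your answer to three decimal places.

208.284

Δs = (5.5 − 3)/7 = 5/14.
f(3) = 47, f(47/14) = 10967/196, f(26/7) = 3218/49, f(57/14) = 14927/196, f(31/7) = 4283/49, f(67/14) = 19487/196, f(36/7) = 5498/49, f(5.5) = 125.75.
T_7 = (Δs/2)·[f(s_0) + 2f(s_1) + ... + 2f(s_{6}) + f(s_7)].
Sum ≈ 208.284.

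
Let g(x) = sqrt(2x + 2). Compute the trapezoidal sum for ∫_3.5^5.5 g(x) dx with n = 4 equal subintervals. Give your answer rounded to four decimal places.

Δx = (5.5 − 3.5)/4 = 0.5.
g(3.5) ≈ 3.0000, g(4) ≈ 3.1623, g(4.5) ≈ 3.3166, g(5) ≈ 3.4641, g(5.5) ≈ 3.6056.
T_4 = (Δx/2)·[g(x_0) + 2g(x_1) + 2g(x_2) + 2g(x_3) + g(x_4)].
Sum ≈ 6.6229.

6.6229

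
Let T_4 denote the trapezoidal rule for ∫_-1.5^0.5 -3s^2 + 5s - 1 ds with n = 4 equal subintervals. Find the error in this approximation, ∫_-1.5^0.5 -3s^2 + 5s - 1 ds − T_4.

0.25

Exact integral: ∫_-1.5^0.5 f(s) ds = -10.5.
T_4 = -10.75.
Error = -10.5 − (-10.75) = 0.25.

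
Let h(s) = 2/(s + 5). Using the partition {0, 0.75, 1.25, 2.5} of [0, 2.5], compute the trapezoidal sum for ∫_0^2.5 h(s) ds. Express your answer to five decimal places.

Subinterval widths: 0.75, 0.5, 1.25.
h(0) = 0.4, h(0.75) = 8/23, h(1.25) = 0.32, h(2.5) = 4/15.
On each subinterval the trapezoid contributes (Δs_i/2)·[h(s_{i-1}) + h(s_i)].
Sum ≈ 0.81406.

0.81406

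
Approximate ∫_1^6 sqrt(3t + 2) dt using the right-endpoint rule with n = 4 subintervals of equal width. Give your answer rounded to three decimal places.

Δt = (6 − 1)/4 = 1.25.
Right endpoints: 2.25, 3.5, 4.75, 6.
f(2.25) ≈ 2.958, f(3.5) ≈ 3.536, f(4.75) ≈ 4.031, f(6) ≈ 4.472.
Sum = Δt · [f(2.25) + f(3.5) + f(4.75) + f(6)].
Sum ≈ 18.746.

18.746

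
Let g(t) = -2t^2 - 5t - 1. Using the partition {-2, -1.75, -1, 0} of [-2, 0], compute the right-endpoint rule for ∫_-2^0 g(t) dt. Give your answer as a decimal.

0.90625

Subinterval widths: 0.25, 0.75, 1.
Right endpoints: -1.75, -1, 0.
g(-1.75) = 1.625, g(-1) = 2, g(0) = -1.
Sum = Σ Δt_i · g(t_i).
Sum = 0.90625.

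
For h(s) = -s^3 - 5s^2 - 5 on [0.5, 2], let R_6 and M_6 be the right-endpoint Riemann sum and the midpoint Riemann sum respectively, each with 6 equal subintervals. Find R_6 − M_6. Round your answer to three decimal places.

R_6 = -28.07421875.
M_6 ≈ -24.54102.
R_6 − M_6 ≈ -3.533.

-3.533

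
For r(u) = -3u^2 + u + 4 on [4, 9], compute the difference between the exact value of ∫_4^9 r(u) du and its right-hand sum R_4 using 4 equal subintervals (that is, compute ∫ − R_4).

Exact integral: ∫_4^9 r(u) du = -612.5.
R_4 = -735.15625.
Error = -612.5 − (-735.15625) = 122.65625.

122.65625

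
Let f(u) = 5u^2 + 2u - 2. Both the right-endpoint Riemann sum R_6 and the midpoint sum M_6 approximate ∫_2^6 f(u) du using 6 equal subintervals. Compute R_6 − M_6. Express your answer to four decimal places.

58.2222

R_6 ≈ 428.148148.
M_6 ≈ 369.925926.
R_6 − M_6 ≈ 58.2222.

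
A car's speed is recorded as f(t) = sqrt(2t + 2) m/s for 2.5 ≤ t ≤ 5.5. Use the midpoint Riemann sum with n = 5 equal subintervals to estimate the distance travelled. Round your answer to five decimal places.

9.45214

Δt = (5.5 − 2.5)/5 = 0.6.
Midpoints: 2.8, 3.4, 4, 4.6, 5.2.
f(2.8) ≈ 2.75681, f(3.4) ≈ 2.96648, f(4) ≈ 3.16228, f(4.6) ≈ 3.34664, f(5.2) ≈ 3.52136.
Sum = Δt · [f(2.8) + f(3.4) + f(4) + f(4.6) + f(5.2)].
Sum ≈ 9.45214.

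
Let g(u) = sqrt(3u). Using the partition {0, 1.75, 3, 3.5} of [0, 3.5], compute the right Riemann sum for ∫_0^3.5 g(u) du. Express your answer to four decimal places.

Subinterval widths: 1.75, 1.25, 0.5.
Right endpoints: 1.75, 3, 3.5.
g(1.75) ≈ 2.2913, g(3) ≈ 3.0000, g(3.5) ≈ 3.2404.
Sum = Σ Δu_i · g(u_i).
Sum ≈ 9.3799.

9.3799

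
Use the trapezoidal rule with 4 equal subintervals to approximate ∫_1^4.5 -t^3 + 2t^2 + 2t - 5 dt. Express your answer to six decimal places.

-43.223633

Δt = (4.5 − 1)/4 = 0.875.
f(1) = -2, f(1.875) = -415/512, f(2.75) = -5.171875, f(3.625) = -9781/512, f(4.5) = -46.625.
T_4 = (Δt/2)·[f(t_0) + 2f(t_1) + 2f(t_2) + 2f(t_3) + f(t_4)].
Sum ≈ -43.223633.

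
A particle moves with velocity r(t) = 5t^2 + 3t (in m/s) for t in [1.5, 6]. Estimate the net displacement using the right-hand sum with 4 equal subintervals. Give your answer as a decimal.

512.26171875

Δt = (6 − 1.5)/4 = 1.125.
Right endpoints: 2.625, 3.75, 4.875, 6.
r(2.625) = 42.328125, r(3.75) = 81.5625, r(4.875) = 133.453125, r(6) = 198.
Sum = Δt · [r(2.625) + r(3.75) + r(4.875) + r(6)].
Sum = 512.26171875.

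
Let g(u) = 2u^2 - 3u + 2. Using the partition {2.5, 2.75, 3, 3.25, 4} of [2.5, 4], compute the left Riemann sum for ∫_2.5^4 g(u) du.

16.75

Subinterval widths: 0.25, 0.25, 0.25, 0.75.
Left endpoints: 2.5, 2.75, 3, 3.25.
g(2.5) = 7, g(2.75) = 8.875, g(3) = 11, g(3.25) = 13.375.
Sum = Σ Δu_i · g(u_i).
Sum = 16.75.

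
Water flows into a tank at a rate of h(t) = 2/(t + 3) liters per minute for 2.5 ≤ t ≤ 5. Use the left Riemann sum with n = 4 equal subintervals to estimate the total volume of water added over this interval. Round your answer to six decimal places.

Δt = (5 − 2.5)/4 = 0.625.
Left endpoints: 2.5, 3.125, 3.75, 4.375.
h(2.5) = 4/11, h(3.125) = 16/49, h(3.75) = 8/27, h(4.375) = 16/59.
Sum = Δt · [h(2.5) + h(3.125) + h(3.75) + h(4.375)].
Sum ≈ 0.786031.

0.786031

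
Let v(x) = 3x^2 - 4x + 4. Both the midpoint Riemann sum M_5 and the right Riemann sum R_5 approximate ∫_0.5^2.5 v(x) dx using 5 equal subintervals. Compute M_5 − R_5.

-2.24

M_5 = 11.42.
R_5 = 13.66.
M_5 − R_5 = -2.24.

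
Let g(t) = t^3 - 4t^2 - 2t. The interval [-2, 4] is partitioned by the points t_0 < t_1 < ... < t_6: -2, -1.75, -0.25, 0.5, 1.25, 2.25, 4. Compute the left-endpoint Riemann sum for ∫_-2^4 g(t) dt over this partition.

Subinterval widths: 0.25, 1.5, 0.75, 0.75, 1, 1.75.
Left endpoints: -2, -1.75, -0.25, 0.5, 1.25, 2.25.
g(-2) = -20, g(-1.75) = -14.109375, g(-0.25) = 0.234375, g(0.5) = -1.875, g(1.25) = -6.796875, g(2.25) = -13.359375.
Sum = Σ Δt_i · g(t_i).
Sum = -57.5703125.

-57.5703125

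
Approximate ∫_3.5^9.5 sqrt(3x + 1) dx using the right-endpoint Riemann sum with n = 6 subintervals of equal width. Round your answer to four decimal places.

Δx = (9.5 − 3.5)/6 = 1.
Right endpoints: 4.5, 5.5, 6.5, 7.5, 8.5, 9.5.
f(4.5) ≈ 3.8079, f(5.5) ≈ 4.1833, f(6.5) ≈ 4.5277, f(7.5) ≈ 4.8477, f(8.5) ≈ 5.1478, f(9.5) ≈ 5.4314.
Sum = Δx · [f(4.5) + f(5.5) + f(6.5) + ...].
Sum ≈ 27.9458.

27.9458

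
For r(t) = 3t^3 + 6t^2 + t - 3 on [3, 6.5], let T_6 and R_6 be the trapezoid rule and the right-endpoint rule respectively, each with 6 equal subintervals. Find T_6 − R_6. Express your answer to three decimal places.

-275.880

T_6 ≈ 1789.09852.
R_6 ≈ 2064.97873.
T_6 − R_6 ≈ -275.880.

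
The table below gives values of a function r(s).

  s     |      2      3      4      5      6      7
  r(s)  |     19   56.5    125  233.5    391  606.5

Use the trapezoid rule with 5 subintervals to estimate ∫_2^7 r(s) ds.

1118.75

Δs = 1.
T_5 = (1/2)·[19 + 2·56.5 + 2·125 + 2·233.5 + 2·391 + 606.5] = 1118.75.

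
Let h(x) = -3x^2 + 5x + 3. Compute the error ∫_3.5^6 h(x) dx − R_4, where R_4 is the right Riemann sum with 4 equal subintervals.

18.84765625

Exact integral: ∫_3.5^6 h(x) dx = -106.25.
R_4 = -125.09765625.
Error = -106.25 − (-125.09765625) = 18.84765625.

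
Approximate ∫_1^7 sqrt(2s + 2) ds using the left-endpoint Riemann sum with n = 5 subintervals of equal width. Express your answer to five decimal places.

Δs = (7 − 1)/5 = 1.2.
Left endpoints: 1, 2.2, 3.4, 4.6, 5.8.
f(1) ≈ 2.00000, f(2.2) ≈ 2.52982, f(3.4) ≈ 2.96648, f(4.6) ≈ 3.34664, f(5.8) ≈ 3.68782.
Sum = Δs · [f(1) + f(2.2) + f(3.4) + f(4.6) + f(5.8)].
Sum ≈ 17.43691.

17.43691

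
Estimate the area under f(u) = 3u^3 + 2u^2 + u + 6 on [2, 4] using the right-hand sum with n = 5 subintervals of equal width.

Δu = (4 − 2)/5 = 0.4.
Right endpoints: 2.4, 2.8, 3.2, 3.6, 4.
f(2.4) = 61.392, f(2.8) = 90.336, f(3.2) = 127.984, f(3.6) = 175.488, f(4) = 234.
Sum = Δu · [f(2.4) + f(2.8) + f(3.2) + f(3.6) + f(4)].
Sum = 275.68.

275.68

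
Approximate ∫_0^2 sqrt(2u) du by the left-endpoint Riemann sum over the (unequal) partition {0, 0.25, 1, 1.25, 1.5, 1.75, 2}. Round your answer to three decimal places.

2.180

Subinterval widths: 0.25, 0.75, 0.25, 0.25, 0.25, 0.25.
Left endpoints: 0, 0.25, 1, 1.25, 1.5, 1.75.
f(0) ≈ 0.000, f(0.25) ≈ 0.707, f(1) ≈ 1.414, f(1.25) ≈ 1.581, f(1.5) ≈ 1.732, f(1.75) ≈ 1.871.
Sum = Σ Δu_i · f(u_i).
Sum ≈ 2.180.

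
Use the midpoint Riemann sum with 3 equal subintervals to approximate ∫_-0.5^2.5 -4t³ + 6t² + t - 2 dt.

Δt = (2.5 − (-0.5))/3 = 1.
Midpoints: 0, 1, 2.
f(0) = -2, f(1) = 1, f(2) = -8.
Sum = Δt · [f(0) + f(1) + f(2)].
Sum = -9.

-9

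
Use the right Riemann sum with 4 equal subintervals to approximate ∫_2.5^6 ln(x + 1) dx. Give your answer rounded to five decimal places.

Δx = (6 − 2.5)/4 = 0.875.
Right endpoints: 3.375, 4.25, 5.125, 6.
f(3.375) ≈ 1.47591, f(4.25) ≈ 1.65823, f(5.125) ≈ 1.81238, f(6) ≈ 1.94591.
Sum = Δx · [f(3.375) + f(4.25) + f(5.125) + f(6)].
Sum ≈ 6.03087.

6.03087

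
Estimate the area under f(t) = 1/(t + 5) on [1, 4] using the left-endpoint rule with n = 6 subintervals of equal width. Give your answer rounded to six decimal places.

Δt = (4 − 1)/6 = 0.5.
Left endpoints: 1, 1.5, 2, 2.5, 3, 3.5.
f(1) = 1/6, f(1.5) = 2/13, f(2) = 1/7, f(2.5) = 2/15, f(3) = 0.125, f(3.5) = 2/17.
Sum = Δt · [f(1) + f(1.5) + f(2) + ...].
Sum ≈ 0.419675.

0.419675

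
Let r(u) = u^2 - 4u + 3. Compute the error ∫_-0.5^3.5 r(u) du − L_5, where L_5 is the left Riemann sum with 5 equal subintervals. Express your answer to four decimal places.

-2.0267

Exact integral: ∫_-0.5^3.5 r(u) du ≈ 2.333333.
L_5 = 4.36.
Error ≈ 2.333333 − 4.36 ≈ -2.0267.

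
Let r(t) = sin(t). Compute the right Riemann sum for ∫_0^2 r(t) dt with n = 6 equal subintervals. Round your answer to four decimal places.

1.5546

Δt = (2 − 0)/6 = 1/3.
Right endpoints: 1/3, 2/3, 1, 4/3, 5/3, 2.
r(1/3) ≈ 0.3272, r(2/3) ≈ 0.6184, r(1) ≈ 0.8415, r(4/3) ≈ 0.9719, r(5/3) ≈ 0.9954, r(2) ≈ 0.9093.
Sum = Δt · [r(1/3) + r(2/3) + r(1) + ...].
Sum ≈ 1.5546.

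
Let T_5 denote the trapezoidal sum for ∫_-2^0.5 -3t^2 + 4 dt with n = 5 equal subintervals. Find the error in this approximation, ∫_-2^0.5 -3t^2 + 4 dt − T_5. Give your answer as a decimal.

Exact integral: ∫_-2^0.5 f(t) dt = 1.875.
T_5 = 1.5625.
Error = 1.875 − 1.5625 = 0.3125.

0.3125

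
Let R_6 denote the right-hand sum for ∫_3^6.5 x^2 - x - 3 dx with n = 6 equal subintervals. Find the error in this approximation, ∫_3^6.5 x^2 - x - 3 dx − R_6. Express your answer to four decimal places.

-8.8756

Exact integral: ∫_3^6.5 f(x) dx ≈ 55.416667.
R_6 ≈ 64.292245.
Error ≈ 55.416667 − 64.292245 ≈ -8.8756.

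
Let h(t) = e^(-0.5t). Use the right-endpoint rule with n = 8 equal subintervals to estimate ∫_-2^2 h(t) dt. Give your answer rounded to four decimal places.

Δt = (2 − (-2))/8 = 0.5.
Right endpoints: -1.5, -1, -0.5, 0, 0.5, 1, 1.5, 2.
h(-1.5) ≈ 2.1170, h(-1) ≈ 1.6487, h(-0.5) ≈ 1.2840, h(0) ≈ 1.0000, h(0.5) ≈ 0.7788, h(1) ≈ 0.6065, h(1.5) ≈ 0.4724, h(2) ≈ 0.3679.
Sum = Δt · [h(-1.5) + h(-1) + h(-0.5) + ...].
Sum ≈ 4.1377.

4.1377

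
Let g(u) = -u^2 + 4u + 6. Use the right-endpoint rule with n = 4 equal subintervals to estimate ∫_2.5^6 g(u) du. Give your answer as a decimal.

Δu = (6 − 2.5)/4 = 0.875.
Right endpoints: 3.375, 4.25, 5.125, 6.
g(3.375) = 8.109375, g(4.25) = 4.9375, g(5.125) = 0.234375, g(6) = -6.
Sum = Δu · [g(3.375) + g(4.25) + g(5.125) + g(6)].
Sum = 6.37109375.

6.37109375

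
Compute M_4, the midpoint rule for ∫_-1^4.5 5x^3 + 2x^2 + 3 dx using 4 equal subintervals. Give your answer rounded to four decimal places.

564.7651

Δx = (4.5 − (-1))/4 = 1.375.
Midpoints: -0.3125, 1.0625, 2.4375, 3.8125.
f(-0.3125) = 12463/4096, f(1.0625) = 46101/4096, f(2.4375) = 357555/4096, f(3.8125) = 1266265/4096.
Sum = Δx · [f(-0.3125) + f(1.0625) + f(2.4375) + f(3.8125)].
Sum ≈ 564.7651.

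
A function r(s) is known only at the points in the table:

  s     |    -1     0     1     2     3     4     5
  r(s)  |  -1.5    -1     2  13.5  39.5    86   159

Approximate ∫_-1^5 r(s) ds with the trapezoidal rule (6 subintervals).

Δs = 1.
T_6 = (1/2)·[(-1.5) + 2·(-1) + 2·2 + 2·13.5 + 2·39.5 + 2·86 + 159] = 218.75.

218.75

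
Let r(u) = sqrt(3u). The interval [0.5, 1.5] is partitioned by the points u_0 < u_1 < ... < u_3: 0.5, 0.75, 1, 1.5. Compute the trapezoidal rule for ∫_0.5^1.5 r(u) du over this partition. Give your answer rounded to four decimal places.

Subinterval widths: 0.25, 0.25, 0.5.
r(0.5) ≈ 1.2247, r(0.75) ≈ 1.5000, r(1) ≈ 1.7321, r(1.5) ≈ 2.1213.
On each subinterval the trapezoid contributes (Δu_i/2)·[r(u_{i-1}) + r(u_i)].
Sum ≈ 1.7079.

1.7079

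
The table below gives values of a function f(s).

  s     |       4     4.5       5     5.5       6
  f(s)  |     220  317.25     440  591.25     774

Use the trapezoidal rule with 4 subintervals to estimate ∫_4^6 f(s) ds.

922.75

Δs = 0.5.
T_4 = (0.5/2)·[220 + 2·317.25 + 2·440 + 2·591.25 + 774] = 922.75.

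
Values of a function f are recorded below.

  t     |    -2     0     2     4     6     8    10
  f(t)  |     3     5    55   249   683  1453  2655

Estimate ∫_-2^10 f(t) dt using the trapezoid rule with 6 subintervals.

7548

Δt = 2.
T_6 = (2/2)·[3 + 2·5 + 2·55 + 2·249 + 2·683 + 2·1453 + 2655] = 7548.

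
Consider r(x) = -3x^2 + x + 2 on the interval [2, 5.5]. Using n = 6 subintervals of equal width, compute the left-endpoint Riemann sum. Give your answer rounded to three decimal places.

Δx = (5.5 − 2)/6 = 7/12.
Left endpoints: 2, 31/12, 19/6, 3.75, 13/3, 59/12.
r(2) = -8, r(31/12) = -15.4375, r(19/6) = -299/12, r(3.75) = -36.4375, r(13/3) = -50, r(59/12) = -3149/48.
Sum = Δx · [r(2) + r(31/12) + r(19/6) + ...].
Sum ≈ -116.898.

-116.898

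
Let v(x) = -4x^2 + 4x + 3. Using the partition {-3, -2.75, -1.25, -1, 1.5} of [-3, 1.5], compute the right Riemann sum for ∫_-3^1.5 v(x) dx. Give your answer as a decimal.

-23.1875

Subinterval widths: 0.25, 1.5, 0.25, 2.5.
Right endpoints: -2.75, -1.25, -1, 1.5.
v(-2.75) = -38.25, v(-1.25) = -8.25, v(-1) = -5, v(1.5) = 0.
Sum = Σ Δx_i · v(x_i).
Sum = -23.1875.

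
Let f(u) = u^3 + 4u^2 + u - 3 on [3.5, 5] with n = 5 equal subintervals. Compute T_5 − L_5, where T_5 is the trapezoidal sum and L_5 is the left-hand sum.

T_5 = 230.48625.
L_5 = 210.2925.
T_5 − L_5 = 20.19375.

20.19375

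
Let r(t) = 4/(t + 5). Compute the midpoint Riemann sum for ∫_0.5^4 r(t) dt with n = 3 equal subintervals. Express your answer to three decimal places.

Δt = (4 − 0.5)/3 = 7/6.
Midpoints: 13/12, 2.25, 41/12.
r(13/12) = 48/73, r(2.25) = 16/29, r(41/12) = 48/101.
Sum = Δt · [r(13/12) + r(2.25) + r(41/12)].
Sum ≈ 1.965.

1.965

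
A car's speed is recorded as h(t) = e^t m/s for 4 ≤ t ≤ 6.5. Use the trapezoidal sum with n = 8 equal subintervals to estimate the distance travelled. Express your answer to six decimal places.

Δt = (6.5 − 4)/8 = 0.3125.
h(4) ≈ 54.598150, h(4.3125) ≈ 74.626823, h(4.625) ≈ 102.002773, h(4.9375) ≈ 139.421260, h(5.25) ≈ 190.566268, h(5.5625) ≈ 260.473206, h(5.875) ≈ 356.024661, h(6.1875) ≈ 486.628014, h(6.5) ≈ 665.141633.
T_8 = (Δt/2)·[h(t_0) + 2h(t_1) + ... + 2h(t_{7}) + h(t_8)].
Sum ≈ 615.504030.

615.504030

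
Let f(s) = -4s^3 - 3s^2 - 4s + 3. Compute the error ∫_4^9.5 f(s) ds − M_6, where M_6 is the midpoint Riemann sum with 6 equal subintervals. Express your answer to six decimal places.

Exact integral: ∫_4^9.5 f(s) ds = -8814.4375.
M_6 ≈ -8782.08680556.
Error ≈ -8814.4375 − (-8782.08680556) ≈ -32.350694.

-32.350694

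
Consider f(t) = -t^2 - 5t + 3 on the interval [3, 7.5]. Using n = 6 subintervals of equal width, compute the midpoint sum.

-236.0390625

Δt = (7.5 − 3)/6 = 0.75.
Midpoints: 3.375, 4.125, 4.875, 5.625, 6.375, 7.125.
f(3.375) = -25.265625, f(4.125) = -34.640625, f(4.875) = -45.140625, f(5.625) = -56.765625, f(6.375) = -69.515625, f(7.125) = -83.390625.
Sum = Δt · [f(3.375) + f(4.125) + f(4.875) + ...].
Sum = -236.0390625.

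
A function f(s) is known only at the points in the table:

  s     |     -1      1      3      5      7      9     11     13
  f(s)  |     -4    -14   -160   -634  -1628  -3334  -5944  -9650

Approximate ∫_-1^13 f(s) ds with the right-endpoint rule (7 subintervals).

-42728

Δs = 2.
Sum = 2·[(-14) + (-160) + (-634) + (-1628) + (-3334) + (-5944) + (-9650)] = -42728.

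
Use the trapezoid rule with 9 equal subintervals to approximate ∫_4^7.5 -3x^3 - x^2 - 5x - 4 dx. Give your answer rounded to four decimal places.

Δx = (7.5 − 4)/9 = 7/18.
f(4) = -232, f(79/18) = -580921/1944, f(43/9) = -91831/243, f(31/6) = -11287/24, f(50/9) = -140222/243, f(107/18) = -1359293/1944, f(19/3) = -7541/9, f(121/18) = -1932523/1944, f(64/9) = -284044/243, f(7.5) = -1363.375.
T_9 = (Δx/2)·[f(x_0) + 2f(x_1) + ... + 2f(x_{8}) + f(x_9)].
Sum ≈ -2419.6172.

-2419.6172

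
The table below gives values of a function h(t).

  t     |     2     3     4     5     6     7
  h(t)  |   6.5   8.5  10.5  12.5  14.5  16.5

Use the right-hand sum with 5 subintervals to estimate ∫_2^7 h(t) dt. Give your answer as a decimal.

Δt = 1.
Sum = 1·[8.5 + 10.5 + 12.5 + 14.5 + 16.5] = 62.5.

62.5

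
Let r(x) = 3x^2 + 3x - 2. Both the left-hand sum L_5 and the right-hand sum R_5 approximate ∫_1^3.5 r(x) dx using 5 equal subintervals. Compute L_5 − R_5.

L_5 = 43.75.
R_5 = 64.375.
L_5 − R_5 = -20.625.

-20.625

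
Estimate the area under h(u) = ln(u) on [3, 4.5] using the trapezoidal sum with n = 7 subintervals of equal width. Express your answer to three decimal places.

1.972

Δu = (4.5 − 3)/7 = 3/14.
h(3) ≈ 1.099, h(45/14) ≈ 1.168, h(24/7) ≈ 1.232, h(51/14) ≈ 1.293, h(27/7) ≈ 1.350, h(57/14) ≈ 1.404, h(30/7) ≈ 1.455, h(4.5) ≈ 1.504.
T_7 = (Δu/2)·[h(u_0) + 2h(u_1) + ... + 2h(u_{6}) + h(u_7)].
Sum ≈ 1.972.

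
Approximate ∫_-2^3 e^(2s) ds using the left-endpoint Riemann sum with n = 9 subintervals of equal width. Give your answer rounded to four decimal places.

109.9835

Δs = (3 − (-2))/9 = 5/9.
Left endpoints: -2, -13/9, -8/9, -1/3, 2/9, 7/9, 4/3, 17/9, 22/9.
f(-2) ≈ 0.0183, f(-13/9) ≈ 0.0556, f(-8/9) ≈ 0.1690, f(-1/3) ≈ 0.5134, f(2/9) ≈ 1.5596, f(7/9) ≈ 4.7377, f(4/3) ≈ 14.3919, f(17/9) ≈ 43.7188, f(22/9) ≈ 132.8059.
Sum = Δs · [f(-2) + f(-13/9) + f(-8/9) + ...].
Sum ≈ 109.9835.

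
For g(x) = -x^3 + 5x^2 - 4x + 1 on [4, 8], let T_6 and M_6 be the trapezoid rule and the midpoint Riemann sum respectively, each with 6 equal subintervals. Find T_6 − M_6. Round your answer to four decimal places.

-5.7778

T_6 ≈ -309.185185.
M_6 ≈ -303.407407.
T_6 − M_6 ≈ -5.7778.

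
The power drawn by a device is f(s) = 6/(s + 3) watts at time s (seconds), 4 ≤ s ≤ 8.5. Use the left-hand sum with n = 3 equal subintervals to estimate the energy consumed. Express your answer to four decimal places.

Δs = (8.5 − 4)/3 = 1.5.
Left endpoints: 4, 5.5, 7.
f(4) = 6/7, f(5.5) = 12/17, f(7) = 0.6.
Sum = Δs · [f(4) + f(5.5) + f(7)].
Sum ≈ 3.2445.

3.2445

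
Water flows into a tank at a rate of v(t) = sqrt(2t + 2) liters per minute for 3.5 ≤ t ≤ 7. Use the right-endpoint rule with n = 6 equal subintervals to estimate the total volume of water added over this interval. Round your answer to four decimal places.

Δt = (7 − 3.5)/6 = 7/12.
Right endpoints: 49/12, 14/3, 5.25, 35/6, 77/12, 7.
v(49/12) ≈ 3.1885, v(14/3) ≈ 3.3665, v(5.25) ≈ 3.5355, v(35/6) ≈ 3.6968, v(77/12) ≈ 3.8514, v(7) ≈ 4.0000.
Sum = Δt · [v(49/12) + v(14/3) + v(5.25) + ...].
Sum ≈ 12.6226.

12.6226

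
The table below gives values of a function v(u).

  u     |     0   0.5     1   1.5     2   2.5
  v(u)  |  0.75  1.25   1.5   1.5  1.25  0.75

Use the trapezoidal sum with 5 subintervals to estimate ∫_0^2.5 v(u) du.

Δu = 0.5.
T_5 = (0.5/2)·[0.75 + 2·1.25 + 2·1.5 + 2·1.5 + 2·1.25 + 0.75] = 3.125.

3.125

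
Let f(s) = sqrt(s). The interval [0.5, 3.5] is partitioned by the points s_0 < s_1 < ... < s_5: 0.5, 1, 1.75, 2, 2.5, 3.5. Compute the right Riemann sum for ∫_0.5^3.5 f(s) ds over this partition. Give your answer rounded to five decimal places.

Subinterval widths: 0.5, 0.75, 0.25, 0.5, 1.
Right endpoints: 1, 1.75, 2, 2.5, 3.5.
f(1) ≈ 1.00000, f(1.75) ≈ 1.32288, f(2) ≈ 1.41421, f(2.5) ≈ 1.58114, f(3.5) ≈ 1.87083.
Sum = Σ Δs_i · f(s_i).
Sum ≈ 4.50711.

4.50711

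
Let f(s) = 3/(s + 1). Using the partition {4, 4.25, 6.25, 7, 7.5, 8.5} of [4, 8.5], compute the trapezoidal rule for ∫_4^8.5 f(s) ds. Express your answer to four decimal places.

Subinterval widths: 0.25, 2, 0.75, 0.5, 1.
f(4) = 0.6, f(4.25) = 4/7, f(6.25) = 12/29, f(7) = 0.375, f(7.5) = 6/17, f(8.5) = 6/19.
On each subinterval the trapezoid contributes (Δs_i/2)·[f(s_{i-1}) + f(s_i)].
Sum ≈ 1.9438.

1.9438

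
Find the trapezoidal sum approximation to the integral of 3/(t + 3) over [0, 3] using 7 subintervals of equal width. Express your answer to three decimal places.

2.083

Δt = (3 − 0)/7 = 3/7.
f(0) = 1, f(3/7) = 0.875, f(6/7) = 7/9, f(9/7) = 0.7, f(12/7) = 7/11, f(15/7) = 7/12, f(18/7) = 7/13, f(3) = 0.5.
T_7 = (Δt/2)·[f(t_0) + 2f(t_1) + ... + 2f(t_{6}) + f(t_7)].
Sum ≈ 2.083.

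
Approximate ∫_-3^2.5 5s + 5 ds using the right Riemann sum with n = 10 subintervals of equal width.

28.1875

Δs = (2.5 − (-3))/10 = 0.55.
Right endpoints: -2.45, -1.9, -1.35, -0.8, -0.25, 0.3, 0.85, 1.4, 1.95, 2.5.
f(-2.45) = -7.25, f(-1.9) = -4.5, f(-1.35) = -1.75, f(-0.8) = 1, f(-0.25) = 3.75, f(0.3) = 6.5, f(0.85) = 9.25, f(1.4) = 12, f(1.95) = 14.75, f(2.5) = 17.5.
Sum = Δs · [f(-2.45) + f(-1.9) + f(-1.35) + ...].
Sum = 28.1875.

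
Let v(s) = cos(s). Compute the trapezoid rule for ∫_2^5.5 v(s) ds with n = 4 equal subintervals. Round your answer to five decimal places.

-1.51047

Δs = (5.5 − 2)/4 = 0.875.
v(2) ≈ -0.41615, v(2.875) ≈ -0.96467, v(3.75) ≈ -0.82056, v(4.625) ≈ -0.08728, v(5.5) ≈ 0.70867.
T_4 = (Δs/2)·[v(s_0) + 2v(s_1) + 2v(s_2) + 2v(s_3) + v(s_4)].
Sum ≈ -1.51047.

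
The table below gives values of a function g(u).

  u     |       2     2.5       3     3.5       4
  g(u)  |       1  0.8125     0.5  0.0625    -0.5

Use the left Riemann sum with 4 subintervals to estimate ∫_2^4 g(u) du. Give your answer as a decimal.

1.1875

Δu = 0.5.
Sum = 0.5·[1 + 0.8125 + 0.5 + 0.0625] = 1.1875.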